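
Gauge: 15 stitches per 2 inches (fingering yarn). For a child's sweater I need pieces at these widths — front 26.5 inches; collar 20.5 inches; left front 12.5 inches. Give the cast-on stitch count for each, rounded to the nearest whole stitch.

Rate = 15/2 = 7.5 sts per in.
front: 26.5 × 7.5 = 198.75 → 199.
collar: 20.5 × 7.5 = 153.75 → 154.
left front: 12.5 × 7.5 = 93.75 → 94.

front 199; collar 154; left front 94.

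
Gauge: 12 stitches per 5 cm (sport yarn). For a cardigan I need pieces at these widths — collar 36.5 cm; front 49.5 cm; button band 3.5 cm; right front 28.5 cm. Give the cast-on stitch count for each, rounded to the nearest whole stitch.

collar 88; front 119; button band 8; right front 68.

Rate = 12/5 = 2.4 sts per cm.
collar: 36.5 × 2.4 = 87.60 → 88.
front: 49.5 × 2.4 = 118.80 → 119.
button band: 3.5 × 2.4 = 8.40 → 8.
right front: 28.5 × 2.4 = 68.40 → 68.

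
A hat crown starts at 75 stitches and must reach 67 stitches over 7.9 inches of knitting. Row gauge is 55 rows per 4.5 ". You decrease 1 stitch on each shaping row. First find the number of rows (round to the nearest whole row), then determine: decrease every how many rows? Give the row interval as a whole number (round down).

Decrease every 12th row.

Rows = 7.9 × 12.222 = 96.6 → 97 rows.
Stitches to remove: 8 → 8 shaping rows (at 1 st each).
97 / 8 = 12.12 → every 12 rows.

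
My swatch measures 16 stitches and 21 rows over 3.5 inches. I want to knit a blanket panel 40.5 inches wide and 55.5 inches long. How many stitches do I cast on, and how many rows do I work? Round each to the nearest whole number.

Stitch gauge = 16/3.5 = 4.571 sts/in; 40.5 × 4.571 = 185.14 → 185 sts.
Row gauge = 21/3.5 = 6 rows/in; 55.5 × 6 = 333.00 → 333 rows.

Cast on 185 stitches and work 333 rows.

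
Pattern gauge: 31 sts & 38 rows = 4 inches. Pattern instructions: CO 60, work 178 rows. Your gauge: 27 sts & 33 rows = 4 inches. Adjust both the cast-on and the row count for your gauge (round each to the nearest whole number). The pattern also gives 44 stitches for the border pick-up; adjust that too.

Stitches: 60 × 27/31 = 52.26 → 52.
Rows: 178 × 33/38 = 154.58 → 155.
border pick-up: 44 × 27/31 = 38.32 → 38.

Cast on 52 stitches; work 155 rows; border pick-up 38 stitches.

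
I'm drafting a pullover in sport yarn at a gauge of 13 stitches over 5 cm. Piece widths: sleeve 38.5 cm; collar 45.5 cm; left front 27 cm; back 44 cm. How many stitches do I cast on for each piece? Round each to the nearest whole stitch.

sleeve 100; collar 118; left front 70; back 114.

Rate = 13/5 = 2.6 sts per cm.
sleeve: 38.5 × 2.6 = 100.10 → 100.
collar: 45.5 × 2.6 = 118.30 → 118.
left front: 27 × 2.6 = 70.20 → 70.
back: 44 × 2.6 = 114.40 → 114.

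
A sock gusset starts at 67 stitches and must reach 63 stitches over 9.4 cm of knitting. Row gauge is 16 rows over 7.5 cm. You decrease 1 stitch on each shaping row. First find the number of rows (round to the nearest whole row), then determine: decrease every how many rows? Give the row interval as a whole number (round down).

Decrease every 5th row.

Rows = 9.4 × 2.133 = 20.1 → 20 rows.
Stitches to remove: 4 → 4 shaping rows (at 1 st each).
20 / 4 = 5.00 → every 5 rows.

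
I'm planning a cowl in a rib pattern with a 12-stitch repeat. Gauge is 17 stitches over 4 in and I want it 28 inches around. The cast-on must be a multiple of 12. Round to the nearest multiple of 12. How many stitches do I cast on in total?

17 / 4 = 4.25 sts per inch.
28 × 4.25 = 119.00 sts.
Nearest multiple of 12: 120.

Cast on 120 stitches.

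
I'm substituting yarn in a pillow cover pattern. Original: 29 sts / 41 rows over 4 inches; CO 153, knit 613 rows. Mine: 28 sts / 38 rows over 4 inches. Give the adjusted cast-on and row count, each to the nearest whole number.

Cast on 148 stitches; work 568 rows.

Stitches: 153 × 28/29 = 147.72 → 148.
Rows: 613 × 38/41 = 568.15 → 568.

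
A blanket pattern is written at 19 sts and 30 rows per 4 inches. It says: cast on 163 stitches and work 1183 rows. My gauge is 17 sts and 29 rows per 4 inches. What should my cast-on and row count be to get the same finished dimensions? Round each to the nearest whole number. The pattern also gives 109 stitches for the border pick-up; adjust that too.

Cast on 146 stitches; work 1144 rows; border pick-up 98 stitches.

Stitches: 163 × 17/19 = 145.84 → 146.
Rows: 1183 × 29/30 = 1143.57 → 1144.
border pick-up: 109 × 17/19 = 97.53 → 98.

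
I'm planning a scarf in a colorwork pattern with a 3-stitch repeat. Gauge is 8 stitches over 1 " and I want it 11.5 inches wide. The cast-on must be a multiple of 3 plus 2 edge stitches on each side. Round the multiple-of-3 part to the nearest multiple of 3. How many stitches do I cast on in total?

8 / 1 = 8 sts per inch.
11.5 × 8 = 92.00 sts.
Less 4 edge sts → 88.00 for the repeat.
Nearest multiple of 3: 87.
Add back 4 edge sts → 91.

CO 91 sts.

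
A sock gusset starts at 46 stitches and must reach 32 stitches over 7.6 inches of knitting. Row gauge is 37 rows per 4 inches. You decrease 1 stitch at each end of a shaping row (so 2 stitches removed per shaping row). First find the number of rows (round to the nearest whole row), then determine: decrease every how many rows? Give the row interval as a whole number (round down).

Rows = 7.6 × 9.25 = 70.3 → 70 rows.
Stitches to remove: 14 → 7 shaping rows (at 2 st each).
70 / 7 = 10.00 → every 10 rows.

Decrease every 10th row.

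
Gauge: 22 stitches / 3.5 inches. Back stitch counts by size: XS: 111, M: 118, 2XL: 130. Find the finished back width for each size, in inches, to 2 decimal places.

XS 17.66 inches; M 18.77 inches; 2XL 20.68 inches.

22/3.5 = 6.286 sts per in.
XS: 111 / 6.286 = 17.659 → 17.66 in.
M: 118 / 6.286 = 18.773 → 18.77 in.
2XL: 130 / 6.286 = 20.682 → 20.68 in.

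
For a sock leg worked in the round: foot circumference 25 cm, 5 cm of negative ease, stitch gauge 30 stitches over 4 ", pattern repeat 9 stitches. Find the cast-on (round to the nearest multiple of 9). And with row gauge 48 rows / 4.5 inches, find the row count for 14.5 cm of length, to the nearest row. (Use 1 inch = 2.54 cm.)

Finished = 25 − 5 = 20 cm.
20 cm × 1/2.54 = 7.87 inches.
30/4 = 7.5 sts per in; 7.87 × 7.5 = 59.06 sts.
Nearest multiple of 9 → 63.
14.5 cm = 5.71 inches; × 10.667 = 60.89 → 61 rows.

Cast on 63 stitches; work 61 rows.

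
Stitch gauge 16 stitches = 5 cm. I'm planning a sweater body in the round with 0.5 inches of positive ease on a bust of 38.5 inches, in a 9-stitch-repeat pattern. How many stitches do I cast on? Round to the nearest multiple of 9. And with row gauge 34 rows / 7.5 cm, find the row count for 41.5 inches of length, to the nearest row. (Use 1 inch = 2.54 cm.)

Finished = 38.5 + 0.5 = 39 inches.
39 inches × 2.54 = 99.06 cm.
16/5 = 3.2 sts per cm; 99.06 × 3.2 = 316.99 sts.
Nearest multiple of 9 → 315.
41.5 inches = 105.41 cm; × 4.533 = 477.86 → 478 rows.

Cast on 315 stitches; work 478 rows.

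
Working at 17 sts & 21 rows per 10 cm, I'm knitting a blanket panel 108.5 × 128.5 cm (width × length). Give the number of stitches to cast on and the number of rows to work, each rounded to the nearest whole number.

Cast on 184 stitches and work 270 rows.

Stitch gauge = 17/10 = 1.7 sts/cm; 108.5 × 1.7 = 184.45 → 184 sts.
Row gauge = 21/10 = 2.1 rows/cm; 128.5 × 2.1 = 269.85 → 270 rows.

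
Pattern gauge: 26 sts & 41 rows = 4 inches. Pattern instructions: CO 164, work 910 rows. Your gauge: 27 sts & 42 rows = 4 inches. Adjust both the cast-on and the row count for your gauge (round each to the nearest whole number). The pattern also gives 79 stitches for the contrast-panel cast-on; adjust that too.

Stitches: 164 × 27/26 = 170.31 → 170.
Rows: 910 × 42/41 = 932.20 → 932.
contrast-panel cast-on: 79 × 27/26 = 82.04 → 82.

Cast on 170 stitches; work 932 rows; contrast-panel cast-on 82 stitches.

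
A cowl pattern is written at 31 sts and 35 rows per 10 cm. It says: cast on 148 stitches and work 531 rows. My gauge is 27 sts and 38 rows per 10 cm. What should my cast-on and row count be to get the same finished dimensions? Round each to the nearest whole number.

Stitches: 148 × 27/31 = 128.90 → 129.
Rows: 531 × 38/35 = 576.51 → 577.

Cast on 129 stitches; work 577 rows.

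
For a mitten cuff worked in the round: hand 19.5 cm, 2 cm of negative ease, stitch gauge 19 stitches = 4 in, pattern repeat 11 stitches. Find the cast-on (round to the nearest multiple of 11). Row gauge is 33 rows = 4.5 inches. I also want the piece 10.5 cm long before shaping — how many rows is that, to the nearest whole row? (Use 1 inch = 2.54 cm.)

Cast on 33 stitches; work 30 rows.

Finished = 19.5 − 2 = 17.5 cm.
17.5 cm × 1/2.54 = 6.89 inches.
19/4 = 4.75 sts per in; 6.89 × 4.75 = 32.73 sts.
Nearest multiple of 11 → 33.
10.5 cm = 4.13 inches; × 7.333 = 30.31 → 30 rows.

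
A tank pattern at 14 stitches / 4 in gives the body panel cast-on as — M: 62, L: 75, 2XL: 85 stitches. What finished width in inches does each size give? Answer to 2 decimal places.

M 17.71 inches; L 21.43 inches; 2XL 24.29 inches.

14/4 = 3.5 sts per in.
M: 62 / 3.5 = 17.714 → 17.71 in.
L: 75 / 3.5 = 21.429 → 21.43 in.
2XL: 85 / 3.5 = 24.286 → 24.29 in.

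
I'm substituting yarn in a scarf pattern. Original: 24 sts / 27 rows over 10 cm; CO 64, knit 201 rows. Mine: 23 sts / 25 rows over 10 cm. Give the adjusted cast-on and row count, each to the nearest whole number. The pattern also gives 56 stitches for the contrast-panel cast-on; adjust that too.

Cast on 61 stitches; work 186 rows; contrast-panel cast-on 54 stitches.

Stitches: 64 × 23/24 = 61.33 → 61.
Rows: 201 × 25/27 = 186.11 → 186.
contrast-panel cast-on: 56 × 23/24 = 53.67 → 54.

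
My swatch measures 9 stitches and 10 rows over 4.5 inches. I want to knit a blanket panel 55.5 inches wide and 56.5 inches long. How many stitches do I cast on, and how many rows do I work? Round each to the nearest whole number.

Stitch gauge = 9/4.5 = 2 sts/in; 55.5 × 2 = 111.00 → 111 sts.
Row gauge = 10/4.5 = 2.222 rows/in; 56.5 × 2.222 = 125.56 → 126 rows.

Cast on 111 stitches and work 126 rows.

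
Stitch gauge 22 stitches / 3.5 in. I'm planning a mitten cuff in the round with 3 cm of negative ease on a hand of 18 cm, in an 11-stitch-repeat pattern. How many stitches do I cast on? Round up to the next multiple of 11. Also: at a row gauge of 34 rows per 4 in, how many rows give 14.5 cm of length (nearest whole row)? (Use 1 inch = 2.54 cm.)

Cast on 44 stitches; work 49 rows.

Finished = 18 − 3 = 15 cm.
15 cm × 1/2.54 = 5.91 inches.
22/3.5 = 6.286 sts per in; 5.91 × 6.286 = 37.12 sts.
Next multiple of 11 → 44.
14.5 cm = 5.71 inches; × 8.5 = 48.52 → 49 rows.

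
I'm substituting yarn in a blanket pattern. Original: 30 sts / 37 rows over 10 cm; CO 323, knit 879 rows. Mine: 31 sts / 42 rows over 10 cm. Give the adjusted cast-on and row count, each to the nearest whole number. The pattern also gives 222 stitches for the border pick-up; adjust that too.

Cast on 334 stitches; work 998 rows; border pick-up 229 stitches.

Stitches: 323 × 31/30 = 333.77 → 334.
Rows: 879 × 42/37 = 997.78 → 998.
border pick-up: 222 × 31/30 = 229.40 → 229.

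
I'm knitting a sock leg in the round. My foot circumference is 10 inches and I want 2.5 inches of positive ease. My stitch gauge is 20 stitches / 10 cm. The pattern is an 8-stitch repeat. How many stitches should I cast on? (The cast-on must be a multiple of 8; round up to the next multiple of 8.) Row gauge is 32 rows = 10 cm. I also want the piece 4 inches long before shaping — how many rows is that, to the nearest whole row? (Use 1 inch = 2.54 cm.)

Cast on 64 stitches; work 33 rows.

Finished = 10 + 2.5 = 12.5 inches.
12.5 inches × 2.54 = 31.75 cm.
20/10 = 2 sts per cm; 31.75 × 2 = 63.50 sts.
Next multiple of 8 → 64.
4 inches = 10.16 cm; × 3.2 = 32.51 → 33 rows.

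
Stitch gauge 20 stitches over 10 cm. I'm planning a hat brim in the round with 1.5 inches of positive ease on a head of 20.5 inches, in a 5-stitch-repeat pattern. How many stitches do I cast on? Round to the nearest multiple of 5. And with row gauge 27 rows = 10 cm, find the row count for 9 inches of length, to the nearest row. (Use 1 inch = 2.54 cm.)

Cast on 110 stitches; work 62 rows.

Finished = 20.5 + 1.5 = 22 inches.
22 inches × 2.54 = 55.88 cm.
20/10 = 2 sts per cm; 55.88 × 2 = 111.76 sts.
Nearest multiple of 5 → 110.
9 inches = 22.86 cm; × 2.7 = 61.72 → 62 rows.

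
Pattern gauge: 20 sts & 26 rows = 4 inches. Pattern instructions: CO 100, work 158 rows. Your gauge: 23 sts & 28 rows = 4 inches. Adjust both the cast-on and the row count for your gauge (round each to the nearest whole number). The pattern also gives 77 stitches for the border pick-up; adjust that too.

Cast on 115 stitches; work 170 rows; border pick-up 89 stitches.

Stitches: 100 × 23/20 = 115.00 → 115.
Rows: 158 × 28/26 = 170.15 → 170.
border pick-up: 77 × 23/20 = 88.55 → 89.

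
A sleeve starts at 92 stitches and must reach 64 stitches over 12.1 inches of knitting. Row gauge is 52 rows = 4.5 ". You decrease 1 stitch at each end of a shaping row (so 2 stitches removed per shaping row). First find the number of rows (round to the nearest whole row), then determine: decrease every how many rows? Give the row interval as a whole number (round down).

Decrease every 10th row.

Rows = 12.1 × 11.556 = 139.8 → 140 rows.
Stitches to remove: 28 → 14 shaping rows (at 2 st each).
140 / 14 = 10.00 → every 10 rows.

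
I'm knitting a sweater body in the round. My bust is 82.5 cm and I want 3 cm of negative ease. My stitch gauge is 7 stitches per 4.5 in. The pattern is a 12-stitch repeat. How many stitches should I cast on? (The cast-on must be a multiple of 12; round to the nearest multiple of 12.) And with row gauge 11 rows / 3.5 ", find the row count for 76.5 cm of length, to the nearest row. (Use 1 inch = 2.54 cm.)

Finished = 82.5 − 3 = 79.5 cm.
79.5 cm × 1/2.54 = 31.30 inches.
7/4.5 = 1.556 sts per in; 31.30 × 1.556 = 48.69 sts.
Nearest multiple of 12 → 48.
76.5 cm = 30.12 inches; × 3.143 = 94.66 → 95 rows.

Cast on 48 stitches; work 95 rows.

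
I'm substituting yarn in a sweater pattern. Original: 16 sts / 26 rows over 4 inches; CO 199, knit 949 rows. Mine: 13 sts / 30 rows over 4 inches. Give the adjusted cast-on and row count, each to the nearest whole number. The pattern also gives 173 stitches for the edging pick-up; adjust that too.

Cast on 162 stitches; work 1095 rows; edging pick-up 141 stitches.

Stitches: 199 × 13/16 = 161.69 → 162.
Rows: 949 × 30/26 = 1095.00 → 1095.
edging pick-up: 173 × 13/16 = 140.56 → 141.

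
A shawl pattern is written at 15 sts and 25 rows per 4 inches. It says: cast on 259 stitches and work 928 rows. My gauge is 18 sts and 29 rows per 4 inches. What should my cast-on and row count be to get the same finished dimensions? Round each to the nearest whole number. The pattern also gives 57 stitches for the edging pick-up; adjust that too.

Stitches: 259 × 18/15 = 310.80 → 311.
Rows: 928 × 29/25 = 1076.48 → 1076.
edging pick-up: 57 × 18/15 = 68.40 → 68.

Cast on 311 stitches; work 1076 rows; edging pick-up 68 stitches.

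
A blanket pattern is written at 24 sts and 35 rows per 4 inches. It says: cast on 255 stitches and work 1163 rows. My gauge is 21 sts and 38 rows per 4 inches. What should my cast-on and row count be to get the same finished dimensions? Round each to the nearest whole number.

Stitches: 255 × 21/24 = 223.12 → 223.
Rows: 1163 × 38/35 = 1262.69 → 1263.

Cast on 223 stitches; work 1263 rows.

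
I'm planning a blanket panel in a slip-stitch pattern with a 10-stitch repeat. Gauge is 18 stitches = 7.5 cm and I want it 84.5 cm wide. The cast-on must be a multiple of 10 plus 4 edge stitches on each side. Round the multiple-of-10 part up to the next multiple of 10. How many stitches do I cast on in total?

18 / 7.5 = 2.4 sts per cm.
84.5 × 2.4 = 202.80 sts.
Less 8 edge sts → 194.80 for the repeat.
Next multiple of 10: 200.
Add back 8 edge sts → 208.

CO 208 sts.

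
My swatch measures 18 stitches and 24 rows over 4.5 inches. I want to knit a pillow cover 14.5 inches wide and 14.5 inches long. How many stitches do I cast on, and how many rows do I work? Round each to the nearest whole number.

Cast on 58 stitches and work 77 rows.

Stitch gauge = 18/4.5 = 4 sts/in; 14.5 × 4 = 58.00 → 58 sts.
Row gauge = 24/4.5 = 5.333 rows/in; 14.5 × 5.333 = 77.33 → 77 rows.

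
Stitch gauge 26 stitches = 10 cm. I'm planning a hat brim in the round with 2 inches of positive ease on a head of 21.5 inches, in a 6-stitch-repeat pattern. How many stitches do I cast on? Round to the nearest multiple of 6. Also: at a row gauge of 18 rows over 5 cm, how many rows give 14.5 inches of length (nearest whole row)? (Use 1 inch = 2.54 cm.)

Finished = 21.5 + 2 = 23.5 inches.
23.5 inches × 2.54 = 59.69 cm.
26/10 = 2.6 sts per cm; 59.69 × 2.6 = 155.19 sts.
Nearest multiple of 6 → 156.
14.5 inches = 36.83 cm; × 3.6 = 132.59 → 133 rows.

Cast on 156 stitches; work 133 rows.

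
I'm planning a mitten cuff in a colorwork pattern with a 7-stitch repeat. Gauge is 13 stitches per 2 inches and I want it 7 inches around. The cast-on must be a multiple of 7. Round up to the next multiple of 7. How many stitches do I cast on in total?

49 stitches.

13 / 2 = 6.5 sts per inch.
7 × 6.5 = 45.50 sts.
Next multiple of 7: 49.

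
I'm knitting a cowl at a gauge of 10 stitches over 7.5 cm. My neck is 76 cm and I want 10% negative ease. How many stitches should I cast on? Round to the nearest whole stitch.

CO 91 sts.

Finished = 76 × 0.90 = 68.40 cm.
10 / 7.5 = 1.333 sts per cm.
68.40 × 1.333 = 91.20 sts.
→ 91 sts.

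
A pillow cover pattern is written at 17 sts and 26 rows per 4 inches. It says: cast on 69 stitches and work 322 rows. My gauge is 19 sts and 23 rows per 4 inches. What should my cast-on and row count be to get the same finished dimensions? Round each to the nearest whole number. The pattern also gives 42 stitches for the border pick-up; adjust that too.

Stitches: 69 × 19/17 = 77.12 → 77.
Rows: 322 × 23/26 = 284.85 → 285.
border pick-up: 42 × 19/17 = 46.94 → 47.

Cast on 77 stitches; work 285 rows; border pick-up 47 stitches.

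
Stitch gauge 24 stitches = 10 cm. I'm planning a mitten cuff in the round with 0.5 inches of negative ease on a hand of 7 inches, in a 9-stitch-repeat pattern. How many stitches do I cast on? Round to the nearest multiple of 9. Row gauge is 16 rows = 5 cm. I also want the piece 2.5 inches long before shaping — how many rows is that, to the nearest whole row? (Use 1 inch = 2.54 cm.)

Finished = 7 − 0.5 = 6.5 inches.
6.5 inches × 2.54 = 16.51 cm.
24/10 = 2.4 sts per cm; 16.51 × 2.4 = 39.62 sts.
Nearest multiple of 9 → 36.
2.5 inches = 6.35 cm; × 3.2 = 20.32 → 20 rows.

Cast on 36 stitches; work 20 rows.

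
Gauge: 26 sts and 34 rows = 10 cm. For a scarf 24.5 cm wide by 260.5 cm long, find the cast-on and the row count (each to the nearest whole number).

Cast on 64 stitches and work 886 rows.

Stitch gauge = 26/10 = 2.6 sts/cm; 24.5 × 2.6 = 63.70 → 64 sts.
Row gauge = 34/10 = 3.4 rows/cm; 260.5 × 3.4 = 885.70 → 886 rows.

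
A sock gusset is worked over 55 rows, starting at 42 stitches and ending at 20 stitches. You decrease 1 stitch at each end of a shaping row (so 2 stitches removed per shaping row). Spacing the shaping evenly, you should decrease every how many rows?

Decrease every 5th row.

Stitches to remove: |20 − 42| = 22.
Shaping rows needed: 22 / 2 = 11.
55 rows / 11 = every 5 rows.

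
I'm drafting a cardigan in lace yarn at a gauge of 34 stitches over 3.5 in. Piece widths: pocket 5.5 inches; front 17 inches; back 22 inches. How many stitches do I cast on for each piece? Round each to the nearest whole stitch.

Rate = 34/3.5 = 9.714 sts per in.
pocket: 5.5 × 9.714 = 53.43 → 53.
front: 17 × 9.714 = 165.14 → 165.
back: 22 × 9.714 = 213.71 → 214.

pocket 53; front 165; back 214.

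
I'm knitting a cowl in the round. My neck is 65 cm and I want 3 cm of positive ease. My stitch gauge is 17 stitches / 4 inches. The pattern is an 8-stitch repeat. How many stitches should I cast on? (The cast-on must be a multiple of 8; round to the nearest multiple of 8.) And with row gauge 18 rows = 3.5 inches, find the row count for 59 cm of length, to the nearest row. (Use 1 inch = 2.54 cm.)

Finished = 65 + 3 = 68 cm.
68 cm × 1/2.54 = 26.77 inches.
17/4 = 4.25 sts per in; 26.77 × 4.25 = 113.78 sts.
Nearest multiple of 8 → 112.
59 cm = 23.23 inches; × 5.143 = 119.46 → 119 rows.

Cast on 112 stitches; work 119 rows.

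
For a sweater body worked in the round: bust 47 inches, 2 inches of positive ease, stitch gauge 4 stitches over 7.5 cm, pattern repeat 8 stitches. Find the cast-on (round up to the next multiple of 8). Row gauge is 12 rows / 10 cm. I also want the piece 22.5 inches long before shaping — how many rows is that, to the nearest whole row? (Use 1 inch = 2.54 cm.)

Finished = 47 + 2 = 49 inches.
49 inches × 2.54 = 124.46 cm.
4/7.5 = 0.533 sts per cm; 124.46 × 0.533 = 66.38 sts.
Next multiple of 8 → 72.
22.5 inches = 57.15 cm; × 1.2 = 68.58 → 69 rows.

Cast on 72 stitches; work 69 rows.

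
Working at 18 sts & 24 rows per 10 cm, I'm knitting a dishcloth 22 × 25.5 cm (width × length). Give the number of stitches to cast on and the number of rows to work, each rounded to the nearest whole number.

Cast on 40 stitches and work 61 rows.

Stitch gauge = 18/10 = 1.8 sts/cm; 22 × 1.8 = 39.60 → 40 sts.
Row gauge = 24/10 = 2.4 rows/cm; 25.5 × 2.4 = 61.20 → 61 rows.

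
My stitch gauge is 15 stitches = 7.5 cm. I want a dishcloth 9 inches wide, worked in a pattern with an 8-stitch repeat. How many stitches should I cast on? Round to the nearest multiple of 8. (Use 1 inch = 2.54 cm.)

9 in = 9 × 2.54 = 22.86 cm.
15 / 7.5 = 2 sts/cm.
22.86 × 2 = 45.72 sts.
→ 48.

48 stitches.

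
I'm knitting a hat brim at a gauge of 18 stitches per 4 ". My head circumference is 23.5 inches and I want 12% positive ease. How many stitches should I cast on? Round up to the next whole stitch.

Finished = 23.5 × 1.12 = 26.32 in.
18 / 4 = 4.5 sts per inch.
26.32 × 4.5 = 118.44 sts.
→ 119 sts.

119 stitches.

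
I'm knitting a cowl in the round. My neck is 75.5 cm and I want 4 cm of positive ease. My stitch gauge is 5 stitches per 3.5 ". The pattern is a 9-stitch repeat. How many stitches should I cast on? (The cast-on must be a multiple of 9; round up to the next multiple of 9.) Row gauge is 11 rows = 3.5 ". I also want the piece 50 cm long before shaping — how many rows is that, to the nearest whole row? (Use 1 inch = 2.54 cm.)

Finished = 75.5 + 4 = 79.5 cm.
79.5 cm × 1/2.54 = 31.30 inches.
5/3.5 = 1.429 sts per in; 31.30 × 1.429 = 44.71 sts.
Next multiple of 9 → 45.
50 cm = 19.69 inches; × 3.143 = 61.87 → 62 rows.

Cast on 45 stitches; work 62 rows.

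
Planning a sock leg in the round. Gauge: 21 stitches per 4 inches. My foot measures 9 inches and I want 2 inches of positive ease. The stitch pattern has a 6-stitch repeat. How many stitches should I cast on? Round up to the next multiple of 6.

Finished = 9 + 2 = 11 inches.
21 / 4 = 5.25 sts/in.
11 × 5.25 = 57.75 sts.
Next multiple of 6: 60.

Cast on 60 stitches.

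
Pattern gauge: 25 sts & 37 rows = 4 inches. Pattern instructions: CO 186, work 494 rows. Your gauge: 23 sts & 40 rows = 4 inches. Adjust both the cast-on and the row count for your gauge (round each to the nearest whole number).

Stitches: 186 × 23/25 = 171.12 → 171.
Rows: 494 × 40/37 = 534.05 → 534.

Cast on 171 stitches; work 534 rows.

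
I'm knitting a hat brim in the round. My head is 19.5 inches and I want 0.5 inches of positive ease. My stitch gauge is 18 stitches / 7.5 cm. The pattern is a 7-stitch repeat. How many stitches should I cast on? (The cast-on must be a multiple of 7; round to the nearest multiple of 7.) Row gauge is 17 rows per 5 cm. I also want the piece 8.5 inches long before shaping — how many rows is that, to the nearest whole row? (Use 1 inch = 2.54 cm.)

Finished = 19.5 + 0.5 = 20 inches.
20 inches × 2.54 = 50.80 cm.
18/7.5 = 2.4 sts per cm; 50.80 × 2.4 = 121.92 sts.
Nearest multiple of 7 → 119.
8.5 inches = 21.59 cm; × 3.4 = 73.41 → 73 rows.

Cast on 119 stitches; work 73 rows.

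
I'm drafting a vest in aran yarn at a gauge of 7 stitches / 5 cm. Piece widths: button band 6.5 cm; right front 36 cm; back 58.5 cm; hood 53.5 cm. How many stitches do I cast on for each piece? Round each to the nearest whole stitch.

button band 9; right front 50; back 82; hood 75.

Rate = 7/5 = 1.4 sts per cm.
button band: 6.5 × 1.4 = 9.10 → 9.
right front: 36 × 1.4 = 50.40 → 50.
back: 58.5 × 1.4 = 81.90 → 82.
hood: 53.5 × 1.4 = 74.90 → 75.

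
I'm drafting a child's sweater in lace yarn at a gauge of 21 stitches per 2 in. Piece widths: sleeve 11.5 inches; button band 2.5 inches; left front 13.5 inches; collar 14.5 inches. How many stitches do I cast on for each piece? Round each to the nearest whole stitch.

sleeve 121; button band 26; left front 142; collar 152.

Rate = 21/2 = 10.5 sts per in.
sleeve: 11.5 × 10.5 = 120.75 → 121.
button band: 2.5 × 10.5 = 26.25 → 26.
left front: 13.5 × 10.5 = 141.75 → 142.
collar: 14.5 × 10.5 = 152.25 → 152.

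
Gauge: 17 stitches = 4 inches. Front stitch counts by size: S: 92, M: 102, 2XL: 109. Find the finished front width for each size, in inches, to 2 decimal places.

17/4 = 4.25 sts per in.
S: 92 / 4.25 = 21.647 → 21.65 in.
M: 102 / 4.25 = 24.000 → 24.00 in.
2XL: 109 / 4.25 = 25.647 → 25.65 in.

S 21.65 inches; M 24.00 inches; 2XL 25.65 inches.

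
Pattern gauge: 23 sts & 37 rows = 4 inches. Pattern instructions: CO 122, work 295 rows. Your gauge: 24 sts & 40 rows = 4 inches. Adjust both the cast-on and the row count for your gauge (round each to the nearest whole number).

Stitches: 122 × 24/23 = 127.30 → 127.
Rows: 295 × 40/37 = 318.92 → 319.

Cast on 127 stitches; work 319 rows.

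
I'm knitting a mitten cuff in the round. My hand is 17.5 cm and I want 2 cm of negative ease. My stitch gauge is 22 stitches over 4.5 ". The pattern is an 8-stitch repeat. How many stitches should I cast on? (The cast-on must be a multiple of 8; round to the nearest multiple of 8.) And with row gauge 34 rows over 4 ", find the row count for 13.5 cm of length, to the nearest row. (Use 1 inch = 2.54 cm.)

Cast on 32 stitches; work 45 rows.

Finished = 17.5 − 2 = 15.5 cm.
15.5 cm × 1/2.54 = 6.10 inches.
22/4.5 = 4.889 sts per in; 6.10 × 4.889 = 29.83 sts.
Nearest multiple of 8 → 32.
13.5 cm = 5.31 inches; × 8.5 = 45.18 → 45 rows.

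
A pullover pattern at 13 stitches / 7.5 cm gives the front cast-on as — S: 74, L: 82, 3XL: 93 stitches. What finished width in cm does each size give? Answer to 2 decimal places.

13/7.5 = 1.733 sts per cm.
S: 74 / 1.733 = 42.692 → 42.69 cm.
L: 82 / 1.733 = 47.308 → 47.31 cm.
3XL: 93 / 1.733 = 53.654 → 53.65 cm.

S 42.69 cm; L 47.31 cm; 3XL 53.65 cm.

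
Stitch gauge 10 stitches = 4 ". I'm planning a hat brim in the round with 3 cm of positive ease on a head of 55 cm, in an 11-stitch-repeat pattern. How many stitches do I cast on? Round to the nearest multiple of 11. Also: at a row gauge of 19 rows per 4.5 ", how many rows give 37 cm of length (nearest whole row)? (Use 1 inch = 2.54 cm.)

Cast on 55 stitches; work 62 rows.

Finished = 55 + 3 = 58 cm.
58 cm × 1/2.54 = 22.83 inches.
10/4 = 2.5 sts per in; 22.83 × 2.5 = 57.09 sts.
Nearest multiple of 11 → 55.
37 cm = 14.57 inches; × 4.222 = 61.50 → 62 rows.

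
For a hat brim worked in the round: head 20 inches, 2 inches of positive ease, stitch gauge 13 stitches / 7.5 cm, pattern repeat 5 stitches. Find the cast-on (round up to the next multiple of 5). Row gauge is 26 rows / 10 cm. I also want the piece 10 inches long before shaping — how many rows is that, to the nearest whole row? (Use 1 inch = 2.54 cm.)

Finished = 20 + 2 = 22 inches.
22 inches × 2.54 = 55.88 cm.
13/7.5 = 1.733 sts per cm; 55.88 × 1.733 = 96.86 sts.
Next multiple of 5 → 100.
10 inches = 25.40 cm; × 2.6 = 66.04 → 66 rows.

Cast on 100 stitches; work 66 rows.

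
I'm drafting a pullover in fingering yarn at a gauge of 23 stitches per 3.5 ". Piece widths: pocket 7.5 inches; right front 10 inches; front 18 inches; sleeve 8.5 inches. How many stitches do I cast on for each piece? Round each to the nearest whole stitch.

Rate = 23/3.5 = 6.571 sts per in.
pocket: 7.5 × 6.571 = 49.29 → 49.
right front: 10 × 6.571 = 65.71 → 66.
front: 18 × 6.571 = 118.29 → 118.
sleeve: 8.5 × 6.571 = 55.86 → 56.

pocket 49; right front 66; front 118; sleeve 56.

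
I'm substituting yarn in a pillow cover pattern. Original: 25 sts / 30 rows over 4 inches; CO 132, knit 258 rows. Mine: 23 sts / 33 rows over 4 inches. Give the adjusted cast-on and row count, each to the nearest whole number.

Stitches: 132 × 23/25 = 121.44 → 121.
Rows: 258 × 33/30 = 283.80 → 284.

Cast on 121 stitches; work 284 rows.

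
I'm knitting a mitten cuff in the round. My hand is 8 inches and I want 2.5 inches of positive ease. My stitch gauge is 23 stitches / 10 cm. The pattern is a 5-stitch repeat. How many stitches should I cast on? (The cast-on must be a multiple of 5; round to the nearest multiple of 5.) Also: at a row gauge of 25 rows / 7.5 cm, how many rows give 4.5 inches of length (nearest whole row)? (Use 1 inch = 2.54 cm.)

Finished = 8 + 2.5 = 10.5 inches.
10.5 inches × 2.54 = 26.67 cm.
23/10 = 2.3 sts per cm; 26.67 × 2.3 = 61.34 sts.
Nearest multiple of 5 → 60.
4.5 inches = 11.43 cm; × 3.333 = 38.10 → 38 rows.

Cast on 60 stitches; work 38 rows.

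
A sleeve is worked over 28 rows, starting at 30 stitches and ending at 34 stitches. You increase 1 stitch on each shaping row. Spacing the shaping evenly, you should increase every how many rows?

Increase every 7th row.

Stitches to add: |34 − 30| = 4.
Shaping rows needed: 4 / 1 = 4.
28 rows / 4 = every 7 rows.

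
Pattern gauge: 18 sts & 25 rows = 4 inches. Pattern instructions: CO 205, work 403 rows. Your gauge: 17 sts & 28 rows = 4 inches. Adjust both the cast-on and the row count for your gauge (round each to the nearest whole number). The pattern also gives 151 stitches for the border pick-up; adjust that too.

Stitches: 205 × 17/18 = 193.61 → 194.
Rows: 403 × 28/25 = 451.36 → 451.
border pick-up: 151 × 17/18 = 142.61 → 143.

Cast on 194 stitches; work 451 rows; border pick-up 143 stitches.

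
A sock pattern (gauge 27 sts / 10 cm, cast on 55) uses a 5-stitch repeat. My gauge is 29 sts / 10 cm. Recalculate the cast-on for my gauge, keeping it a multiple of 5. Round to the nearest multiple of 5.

60 stitches.

55 × 29 / 27 = 59.07.
Nearest multiple of 5: 60.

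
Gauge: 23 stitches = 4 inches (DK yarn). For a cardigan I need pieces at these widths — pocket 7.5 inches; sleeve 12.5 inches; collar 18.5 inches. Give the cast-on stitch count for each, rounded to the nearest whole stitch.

Rate = 23/4 = 5.75 sts per in.
pocket: 7.5 × 5.75 = 43.12 → 43.
sleeve: 12.5 × 5.75 = 71.88 → 72.
collar: 18.5 × 5.75 = 106.38 → 106.

pocket 43; sleeve 72; collar 106.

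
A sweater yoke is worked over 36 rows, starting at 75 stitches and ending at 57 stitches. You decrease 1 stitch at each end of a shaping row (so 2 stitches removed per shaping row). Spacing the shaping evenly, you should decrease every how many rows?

Decrease every 4th row.

Stitches to remove: |57 − 75| = 18.
Shaping rows needed: 18 / 2 = 9.
36 rows / 9 = every 4 rows.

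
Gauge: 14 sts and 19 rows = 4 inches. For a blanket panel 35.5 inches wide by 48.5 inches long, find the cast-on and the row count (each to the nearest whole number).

Cast on 124 stitches and work 230 rows.

Stitch gauge = 14/4 = 3.5 sts/in; 35.5 × 3.5 = 124.25 → 124 sts.
Row gauge = 19/4 = 4.75 rows/in; 48.5 × 4.75 = 230.38 → 230 rows.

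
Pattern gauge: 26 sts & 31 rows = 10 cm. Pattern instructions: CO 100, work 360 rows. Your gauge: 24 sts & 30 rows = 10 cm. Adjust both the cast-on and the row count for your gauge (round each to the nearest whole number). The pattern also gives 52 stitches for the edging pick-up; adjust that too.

Cast on 92 stitches; work 348 rows; edging pick-up 48 stitches.

Stitches: 100 × 24/26 = 92.31 → 92.
Rows: 360 × 30/31 = 348.39 → 348.
edging pick-up: 52 × 24/26 = 48.00 → 48.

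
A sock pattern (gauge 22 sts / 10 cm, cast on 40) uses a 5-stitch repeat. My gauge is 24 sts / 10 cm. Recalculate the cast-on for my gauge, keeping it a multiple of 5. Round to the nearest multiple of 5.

Cast on 45 stitches.

40 × 24 / 22 = 43.64.
Nearest multiple of 5: 45.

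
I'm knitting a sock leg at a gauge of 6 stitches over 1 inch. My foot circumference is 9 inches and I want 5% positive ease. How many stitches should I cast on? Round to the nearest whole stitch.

Finished = 9 × 1.05 = 9.45 in.
6 / 1 = 6 sts per inch.
9.45 × 6 = 56.70 sts.
→ 57 sts.

57 stitches.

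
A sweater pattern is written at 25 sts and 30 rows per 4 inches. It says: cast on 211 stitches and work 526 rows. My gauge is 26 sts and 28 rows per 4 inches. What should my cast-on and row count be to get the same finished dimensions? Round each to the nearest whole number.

Stitches: 211 × 26/25 = 219.44 → 219.
Rows: 526 × 28/30 = 490.93 → 491.

Cast on 219 stitches; work 491 rows.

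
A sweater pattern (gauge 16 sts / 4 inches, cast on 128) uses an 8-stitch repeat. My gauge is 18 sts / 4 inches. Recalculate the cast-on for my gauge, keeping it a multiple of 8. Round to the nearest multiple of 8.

128 × 18 / 16 = 144.00.
Nearest multiple of 8: 144.

Cast on 144 stitches.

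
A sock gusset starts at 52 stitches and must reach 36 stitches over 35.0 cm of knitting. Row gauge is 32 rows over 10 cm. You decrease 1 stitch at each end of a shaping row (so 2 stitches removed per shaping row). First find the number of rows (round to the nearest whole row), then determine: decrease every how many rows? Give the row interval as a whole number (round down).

Decrease every 14th row.

Rows = 35.0 × 3.2 = 112.0 → 112 rows.
Stitches to remove: 16 → 8 shaping rows (at 2 st each).
112 / 8 = 14.00 → every 14 rows.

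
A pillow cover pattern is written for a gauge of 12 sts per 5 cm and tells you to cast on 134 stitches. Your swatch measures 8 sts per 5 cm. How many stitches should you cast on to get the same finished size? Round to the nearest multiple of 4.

Scale factor = 8 / 12 = 0.667.
134 × 8 / 12 = 89.33 sts.
→ 88 sts.

88 stitches.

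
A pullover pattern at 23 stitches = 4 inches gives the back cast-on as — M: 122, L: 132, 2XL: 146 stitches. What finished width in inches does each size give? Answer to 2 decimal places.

M 21.22 inches; L 22.96 inches; 2XL 25.39 inches.

23/4 = 5.75 sts per in.
M: 122 / 5.75 = 21.217 → 21.22 in.
L: 132 / 5.75 = 22.957 → 22.96 in.
2XL: 146 / 5.75 = 25.391 → 25.39 in.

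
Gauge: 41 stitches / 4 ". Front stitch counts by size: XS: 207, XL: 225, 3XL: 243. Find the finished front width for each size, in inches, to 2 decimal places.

XS 20.20 inches; XL 21.95 inches; 3XL 23.71 inches.

41/4 = 10.25 sts per in.
XS: 207 / 10.25 = 20.195 → 20.20 in.
XL: 225 / 10.25 = 21.951 → 21.95 in.
3XL: 243 / 10.25 = 23.707 → 23.71 in.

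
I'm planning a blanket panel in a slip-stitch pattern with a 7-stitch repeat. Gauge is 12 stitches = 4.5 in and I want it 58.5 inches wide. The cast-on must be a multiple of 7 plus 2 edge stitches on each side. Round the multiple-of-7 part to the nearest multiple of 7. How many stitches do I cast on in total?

158 stitches.

12 / 4.5 = 2.667 sts per inch.
58.5 × 2.667 = 156.00 sts.
Less 4 edge sts → 152.00 for the repeat.
Nearest multiple of 7: 154.
Add back 4 edge sts → 158.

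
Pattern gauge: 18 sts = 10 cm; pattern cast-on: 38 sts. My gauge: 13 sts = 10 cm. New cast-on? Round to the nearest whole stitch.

27 stitches.

Scale factor = 13 / 18 = 0.722.
38 × 13 / 18 = 27.44 sts.
→ 27 sts.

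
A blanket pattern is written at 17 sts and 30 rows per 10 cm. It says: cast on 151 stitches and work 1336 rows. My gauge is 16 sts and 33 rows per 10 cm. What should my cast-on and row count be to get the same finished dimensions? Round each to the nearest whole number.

Cast on 142 stitches; work 1470 rows.

Stitches: 151 × 16/17 = 142.12 → 142.
Rows: 1336 × 33/30 = 1469.60 → 1470.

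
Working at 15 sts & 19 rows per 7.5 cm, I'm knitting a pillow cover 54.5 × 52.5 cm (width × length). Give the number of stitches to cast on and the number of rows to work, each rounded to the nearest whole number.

Cast on 109 stitches and work 133 rows.

Stitch gauge = 15/7.5 = 2 sts/cm; 54.5 × 2 = 109.00 → 109 sts.
Row gauge = 19/7.5 = 2.533 rows/cm; 52.5 × 2.533 = 133.00 → 133 rows.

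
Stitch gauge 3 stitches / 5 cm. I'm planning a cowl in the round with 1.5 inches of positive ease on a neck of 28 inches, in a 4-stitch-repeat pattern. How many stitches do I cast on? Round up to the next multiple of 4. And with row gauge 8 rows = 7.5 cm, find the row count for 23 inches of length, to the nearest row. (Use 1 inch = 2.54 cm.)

Finished = 28 + 1.5 = 29.5 inches.
29.5 inches × 2.54 = 74.93 cm.
3/5 = 0.6 sts per cm; 74.93 × 0.6 = 44.96 sts.
Next multiple of 4 → 48.
23 inches = 58.42 cm; × 1.067 = 62.31 → 62 rows.

Cast on 48 stitches; work 62 rows.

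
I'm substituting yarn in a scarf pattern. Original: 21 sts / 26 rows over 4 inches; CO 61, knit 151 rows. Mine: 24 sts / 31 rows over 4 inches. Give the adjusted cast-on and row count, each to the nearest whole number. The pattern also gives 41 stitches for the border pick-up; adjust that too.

Stitches: 61 × 24/21 = 69.71 → 70.
Rows: 151 × 31/26 = 180.04 → 180.
border pick-up: 41 × 24/21 = 46.86 → 47.

Cast on 70 stitches; work 180 rows; border pick-up 47 stitches.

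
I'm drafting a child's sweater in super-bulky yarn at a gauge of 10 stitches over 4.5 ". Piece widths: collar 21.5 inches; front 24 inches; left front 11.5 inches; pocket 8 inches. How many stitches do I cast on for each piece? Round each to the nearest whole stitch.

collar 48; front 53; left front 26; pocket 18.

Rate = 10/4.5 = 2.222 sts per in.
collar: 21.5 × 2.222 = 47.78 → 48.
front: 24 × 2.222 = 53.33 → 53.
left front: 11.5 × 2.222 = 25.56 → 26.
pocket: 8 × 2.222 = 17.78 → 18.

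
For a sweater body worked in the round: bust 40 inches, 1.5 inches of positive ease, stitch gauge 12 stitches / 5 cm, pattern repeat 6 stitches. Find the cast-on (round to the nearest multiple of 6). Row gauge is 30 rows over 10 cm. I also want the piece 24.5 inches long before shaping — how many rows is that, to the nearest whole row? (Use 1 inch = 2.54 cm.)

Cast on 252 stitches; work 187 rows.

Finished = 40 + 1.5 = 41.5 inches.
41.5 inches × 2.54 = 105.41 cm.
12/5 = 2.4 sts per cm; 105.41 × 2.4 = 252.98 sts.
Nearest multiple of 6 → 252.
24.5 inches = 62.23 cm; × 3 = 186.69 → 187 rows.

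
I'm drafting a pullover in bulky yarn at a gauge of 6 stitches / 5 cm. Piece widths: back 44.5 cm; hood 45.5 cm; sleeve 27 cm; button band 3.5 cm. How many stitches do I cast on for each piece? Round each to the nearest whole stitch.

Rate = 6/5 = 1.2 sts per cm.
back: 44.5 × 1.2 = 53.40 → 53.
hood: 45.5 × 1.2 = 54.60 → 55.
sleeve: 27 × 1.2 = 32.40 → 32.
button band: 3.5 × 1.2 = 4.20 → 4.

back 53; hood 55; sleeve 32; button band 4.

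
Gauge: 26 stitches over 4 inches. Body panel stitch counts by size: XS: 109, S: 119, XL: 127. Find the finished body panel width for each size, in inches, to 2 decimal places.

XS 16.77 inches; S 18.31 inches; XL 19.54 inches.

26/4 = 6.5 sts per in.
XS: 109 / 6.5 = 16.769 → 16.77 in.
S: 119 / 6.5 = 18.308 → 18.31 in.
XL: 127 / 6.5 = 19.538 → 19.54 in.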